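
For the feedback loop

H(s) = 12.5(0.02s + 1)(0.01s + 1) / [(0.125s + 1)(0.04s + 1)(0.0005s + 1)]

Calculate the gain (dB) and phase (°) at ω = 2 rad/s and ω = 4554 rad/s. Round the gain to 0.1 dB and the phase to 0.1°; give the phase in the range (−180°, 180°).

At ω = 2 rad/s:
zero (1 + j2·0.02) = 1 + j0.04 → |·| ≈ 1.0008, ∠ ≈ 2.29°
zero (1 + j2·0.01) = 1 + j0.02 → |·| ≈ 1.0002, ∠ ≈ 1.15°
pole (1 + j2·0.125) = 1 + j0.25 → |·| ≈ 1.0308, ∠ ≈ 14.04°
pole (1 + j2·0.04) = 1 + j0.08 → |·| ≈ 1.0032, ∠ ≈ 4.57°
pole (1 + j2·0.0005) = 1 + j0.001 → |·| ≈ 1, ∠ ≈ 0.06°
|H| = 12.5 · 1.0008 · 1.0002 / (1.0308 · 1.0032 · 1) ≈ 12.1
Gain = 20 log₁₀(12.1) ≈ 21.66 dB
∠H = (2.29° + 1.15°) − (14.04° + 4.57° + 0.06°) = -15.23°

At ω = 4554 rad/s:
zero (1 + j4554·0.02) = 1 + j91.08 → |·| ≈ 91.085, ∠ ≈ 89.37°
zero (1 + j4554·0.01) = 1 + j45.54 → |·| ≈ 45.551, ∠ ≈ 88.74°
pole (1 + j4554·0.125) = 1 + j569.25 → |·| ≈ 569.25, ∠ ≈ 89.90°
pole (1 + j4554·0.04) = 1 + j182.16 → |·| ≈ 182.16, ∠ ≈ 89.69°
pole (1 + j4554·0.0005) = 1 + j2.277 → |·| ≈ 2.4869, ∠ ≈ 66.29°
|H| = 12.5 · 91.085 · 45.551 / (569.25 · 182.16 · 2.4869) ≈ 0.20111
Gain = 20 log₁₀(0.20111) ≈ -13.93 dB
∠H = (89.37° + 88.74°) − (89.90° + 89.69° + 66.29°) = -67.77°

ω = 2: 21.7 dB, -15.2°; ω = 4554: -13.9 dB, -67.8°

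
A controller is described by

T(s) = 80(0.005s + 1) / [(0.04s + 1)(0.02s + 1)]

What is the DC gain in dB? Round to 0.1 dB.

T(0) = 80 · 1 / 1 = 80
20 log₁₀(80) ≈ 38.06 dB

38.1 dB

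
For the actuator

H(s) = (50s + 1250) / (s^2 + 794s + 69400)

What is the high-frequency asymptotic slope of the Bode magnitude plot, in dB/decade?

Each pole contributes −20 dB/decade at high frequency; each zero contributes +20 dB/decade.
Net: 1 zero(s) − 2 pole(s) → -20 dB/decade.

-20 dB/decade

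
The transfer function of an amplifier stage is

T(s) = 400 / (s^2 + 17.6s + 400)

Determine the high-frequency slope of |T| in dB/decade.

-40 dB/decade

Each pole contributes −20 dB/decade at high frequency; each zero contributes +20 dB/decade.
Net: 0 zero(s) − 2 pole(s) → -40 dB/decade.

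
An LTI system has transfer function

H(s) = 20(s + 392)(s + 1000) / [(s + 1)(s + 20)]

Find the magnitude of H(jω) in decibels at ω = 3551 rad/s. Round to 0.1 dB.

At s = jω = j3551:
zero (s+392): 392 + j3551 → |·| = √(392²+3551²) = √12763265 ≈ 3572.6, ∠ = arctan(3551/392) ≈ 83.70°
zero (s+1000): 1000 + j3551 → |·| = √(1000²+3551²) = √13609601 ≈ 3689.1, ∠ = arctan(3551/1000) ≈ 74.27°
pole (s+1): 1 + j3551 → |·| = √(1²+3551²) = √12609602 ≈ 3551, ∠ = arctan(3551/1) ≈ 89.98°
pole (s+20): 20 + j3551 → |·| = √(20²+3551²) = √12610001 ≈ 3551.1, ∠ = arctan(3551/20) ≈ 89.68°
|H| = 20 · 1.318e+07 / 1.261e+07 ≈ 20.904
Gain = 20 log₁₀(20.904) ≈ 26.40 dB

26.4 dB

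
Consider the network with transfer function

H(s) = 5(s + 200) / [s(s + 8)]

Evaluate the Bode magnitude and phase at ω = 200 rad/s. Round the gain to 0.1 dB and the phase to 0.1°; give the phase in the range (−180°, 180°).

-29.0 dB, -132.7°

At s = jω = j200:
zero (s+200): 200 + j200 → |·| = √(200²+200²) = √80000 ≈ 282.84, ∠ = arctan(200/200) ≈ 45.00°
pole (s+8): 8 + j200 → |·| = √(8²+200²) = √40064 ≈ 200.16, ∠ = arctan(200/8) ≈ 87.71°
pole at origin: |s| = 200, ∠ = 90.00° (in denominator)
|H| = 5 · 282.84 / 40032 ≈ 0.035327
Gain = 20 log₁₀(0.035327) ≈ -29.04 dB
∠H = 45.00° − 177.71° = -132.71°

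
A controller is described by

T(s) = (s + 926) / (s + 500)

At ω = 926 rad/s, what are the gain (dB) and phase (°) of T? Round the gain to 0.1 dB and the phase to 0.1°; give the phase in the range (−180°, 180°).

At s = jω = j926:
zero (s+926): 926 + j926 → |·| = √(926²+926²) = √1714952 ≈ 1309.6, ∠ = arctan(926/926) ≈ 45.00°
pole (s+500): 500 + j926 → |·| = √(500²+926²) = √1107476 ≈ 1052.4, ∠ = arctan(926/500) ≈ 61.63°
|T| = 1 · 1309.6 / 1052.4 ≈ 1.2444
Gain = 20 log₁₀(1.2444) ≈ 1.90 dB
∠T = 45.00° − 61.63° = -16.63°

1.9 dB, -16.6°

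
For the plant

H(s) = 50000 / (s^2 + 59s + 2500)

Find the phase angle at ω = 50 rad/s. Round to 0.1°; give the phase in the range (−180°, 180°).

At s = jω = j50:
quadratic: (j50)² + 59·j50 + 2500 = 0 + j2950 → |·| ≈ 2950, ∠ ≈ 90.00°
∠H = 0.00° − 90.00° = -90.00°

-90.0°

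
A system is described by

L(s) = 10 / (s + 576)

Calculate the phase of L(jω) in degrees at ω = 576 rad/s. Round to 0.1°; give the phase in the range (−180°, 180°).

-45.0°

At s = jω = j576:
pole (s+576): 576 + j576 → |·| = √(576²+576²) = √663552 ≈ 814.59, ∠ = arctan(576/576) ≈ 45.00°
∠L = 0.00° − 45.00° = -45.00°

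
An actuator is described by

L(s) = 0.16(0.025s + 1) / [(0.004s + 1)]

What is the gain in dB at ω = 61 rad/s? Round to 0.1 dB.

-11.0 dB

At ω = 61 rad/s:
zero (1 + j61·0.025) = 1 + j1.525 → |·| ≈ 1.8236, ∠ ≈ 56.75°
pole (1 + j61·0.004) = 1 + j0.244 → |·| ≈ 1.0293, ∠ ≈ 13.71°
|L| = 0.16 · 1.8236 / (1.0293) ≈ 0.28347
Gain = 20 log₁₀(0.28347) ≈ -10.95 dB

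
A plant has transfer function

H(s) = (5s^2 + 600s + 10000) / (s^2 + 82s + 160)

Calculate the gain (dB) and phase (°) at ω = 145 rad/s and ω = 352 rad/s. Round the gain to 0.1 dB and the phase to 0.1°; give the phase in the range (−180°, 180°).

Substitute s = j145:
Numerator: 5(j145)^2 + 600(j145) + 10000 = -95125 + j87000
Denominator: (j145)^2 + 82(j145) + 160 = -20865 + j11890
|N| = √(95125² + 87000²) ≈ 1.2891e+05, ∠N ≈ 137.55°
|D| = √(20865² + 11890²) ≈ 24015, ∠D ≈ 150.32°
|H| = 1.2891e+05 / 24015 ≈ 5.3679
Gain = 20 log₁₀(5.3679) ≈ 14.60 dB
∠H = 137.55° − 150.32° = -12.77°

Substitute s = j352:
Numerator: 5(j352)^2 + 600(j352) + 10000 = -609520 + j211200
Denominator: (j352)^2 + 82(j352) + 160 = -123744 + j28864
|N| = √(609520² + 211200²) ≈ 6.4507e+05, ∠N ≈ 160.89°
|D| = √(123744² + 28864²) ≈ 1.2707e+05, ∠D ≈ 166.87°
|H| = 6.4507e+05 / 1.2707e+05 ≈ 5.0765
Gain = 20 log₁₀(5.0765) ≈ 14.11 dB
∠H = 160.89° − 166.87° = -5.98°

ω = 145: 14.6 dB, -12.8°; ω = 352: 14.1 dB, -6.0°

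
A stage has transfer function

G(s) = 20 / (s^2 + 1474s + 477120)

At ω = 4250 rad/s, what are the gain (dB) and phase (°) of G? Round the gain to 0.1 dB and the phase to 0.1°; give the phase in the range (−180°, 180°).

-119.4 dB, -160.4°

Substitute s = j4250:
Numerator: 20 = 20 + j0
Denominator: (j4250)^2 + 1474(j4250) + 477120 = -17585380 + j6264500
|N| = √(20² + 0²) ≈ 20, ∠N ≈ 0.00°
|D| = √(17585380² + 6264500²) ≈ 1.8668e+07, ∠D ≈ 160.39°
|G| = 20 / 1.8668e+07 ≈ 1.0714e-06
Gain = 20 log₁₀(1.0714e-06) ≈ -119.40 dB
∠G = 0.00° − 160.39° = -160.39°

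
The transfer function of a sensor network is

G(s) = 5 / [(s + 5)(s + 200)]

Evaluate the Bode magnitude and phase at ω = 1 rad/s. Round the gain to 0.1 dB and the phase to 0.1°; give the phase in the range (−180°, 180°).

-46.2 dB, -11.6°

At s = jω = j1:
pole (s+5): 5 + j1 → |·| = √(5²+1²) = √26 ≈ 5.099, ∠ = arctan(1/5) ≈ 11.31°
pole (s+200): 200 + j1 → |·| = √(200²+1²) = √40001 ≈ 200, ∠ = arctan(1/200) ≈ 0.29°
|G| = 5 / 1019.8 ≈ 0.0049029
Gain = 20 log₁₀(0.0049029) ≈ -46.19 dB
∠G = 0.00° − 11.60° = -11.60°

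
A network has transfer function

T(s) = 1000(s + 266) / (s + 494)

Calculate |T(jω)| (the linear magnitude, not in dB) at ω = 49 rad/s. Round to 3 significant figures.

545

At s = jω = j49:
zero (s+266): 266 + j49 → |·| = √(266²+49²) = √73157 ≈ 270.48, ∠ = arctan(49/266) ≈ 10.44°
pole (s+494): 494 + j49 → |·| = √(494²+49²) = √246437 ≈ 496.42, ∠ = arctan(49/494) ≈ 5.66°
|T| = 1000 · 270.48 / 496.42 ≈ 544.86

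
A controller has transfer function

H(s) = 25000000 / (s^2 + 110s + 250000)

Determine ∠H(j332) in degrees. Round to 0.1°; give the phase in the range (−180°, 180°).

At s = jω = j332:
quadratic: (j332)² + 110·j332 + 250000 = 139776 + j36520 → |·| ≈ 1.4447e+05, ∠ ≈ 14.64°
∠H = 0.00° − 14.64° = -14.64°

-14.6°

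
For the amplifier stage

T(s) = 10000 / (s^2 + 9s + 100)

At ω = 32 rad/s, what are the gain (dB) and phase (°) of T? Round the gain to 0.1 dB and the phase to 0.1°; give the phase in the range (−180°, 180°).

At s = jω = j32:
quadratic: (j32)² + 9·j32 + 100 = -924 + j288 → |·| ≈ 967.84, ∠ ≈ 162.69°
|T| = 10000 / 967.84 ≈ 10.332
Gain = 20 log₁₀(10.332) ≈ 20.28 dB
∠T = 0.00° − 162.69° = -162.69°

20.3 dB, -162.7°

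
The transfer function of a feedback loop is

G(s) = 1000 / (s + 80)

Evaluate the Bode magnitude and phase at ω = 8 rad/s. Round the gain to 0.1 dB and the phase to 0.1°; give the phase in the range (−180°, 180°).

Substitute s = j8:
Numerator: 1000 = 1000 + j0
Denominator: (j8) + 80 = 80 + j8
|N| = √(1000² + 0²) ≈ 1000, ∠N ≈ 0.00°
|D| = √(80² + 8²) ≈ 80.399, ∠D ≈ 5.71°
|G| = 1000 / 80.399 ≈ 12.438
Gain = 20 log₁₀(12.438) ≈ 21.90 dB
∠G = 0.00° − 5.71° = -5.71°

21.9 dB, -5.7°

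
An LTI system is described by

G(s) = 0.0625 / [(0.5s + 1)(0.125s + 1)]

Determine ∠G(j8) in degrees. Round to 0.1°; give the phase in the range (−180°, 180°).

At ω = 8 rad/s:
pole (1 + j8·0.5) = 1 + j4 → |·| ≈ 4.1231, ∠ ≈ 75.96°
pole (1 + j8·0.125) = 1 + j1 → |·| ≈ 1.4142, ∠ ≈ 45.00°
∠G = (0°) − (75.96° + 45.00°) = -120.96°

-121.0°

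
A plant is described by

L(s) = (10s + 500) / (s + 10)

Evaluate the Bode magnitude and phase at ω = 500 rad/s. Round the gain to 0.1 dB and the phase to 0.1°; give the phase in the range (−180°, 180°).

20.0 dB, -4.6°

Substitute s = j500:
Numerator: 10(j500) + 500 = 500 + j5000
Denominator: (j500) + 10 = 10 + j500
|N| = √(500² + 5000²) ≈ 5024.9, ∠N ≈ 84.29°
|D| = √(10² + 500²) ≈ 500.1, ∠D ≈ 88.85°
|L| = 5024.9 / 500.1 ≈ 10.048
Gain = 20 log₁₀(10.048) ≈ 20.04 dB
∠L = 84.29° − 88.85° = -4.56°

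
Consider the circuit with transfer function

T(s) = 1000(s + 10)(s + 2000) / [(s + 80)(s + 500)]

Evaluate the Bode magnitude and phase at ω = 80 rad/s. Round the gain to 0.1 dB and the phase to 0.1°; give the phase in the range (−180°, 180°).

At s = jω = j80:
zero (s+10): 10 + j80 → |·| = √(10²+80²) = √6500 ≈ 80.623, ∠ = arctan(80/10) ≈ 82.87°
zero (s+2000): 2000 + j80 → |·| = √(2000²+80²) = √4006400 ≈ 2001.6, ∠ = arctan(80/2000) ≈ 2.29°
pole (s+80): 80 + j80 → |·| = √(80²+80²) = √12800 ≈ 113.14, ∠ = arctan(80/80) ≈ 45.00°
pole (s+500): 500 + j80 → |·| = √(500²+80²) = √256400 ≈ 506.36, ∠ = arctan(80/500) ≈ 9.09°
|T| = 1000 · 1.6137e+05 / 57290 ≈ 2816.7
Gain = 20 log₁₀(2816.7) ≈ 68.99 dB
∠T = 85.16° − 54.09° = 31.07°

69.0 dB, 31.1°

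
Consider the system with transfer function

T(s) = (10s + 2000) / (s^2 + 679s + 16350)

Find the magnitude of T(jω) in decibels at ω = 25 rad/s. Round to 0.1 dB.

Substitute s = j25:
Numerator: 10(j25) + 2000 = 2000 + j250
Denominator: (j25)^2 + 679(j25) + 16350 = 15725 + j16975
|N| = √(2000² + 250²) ≈ 2015.6, ∠N ≈ 7.13°
|D| = √(15725² + 16975²) ≈ 23139, ∠D ≈ 47.19°
|T| = 2015.6 / 23139 ≈ 0.087108
Gain = 20 log₁₀(0.087108) ≈ -21.20 dB

-21.2 dB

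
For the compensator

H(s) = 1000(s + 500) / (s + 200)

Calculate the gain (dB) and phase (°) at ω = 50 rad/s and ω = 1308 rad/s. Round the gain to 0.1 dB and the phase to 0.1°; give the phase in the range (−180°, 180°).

ω = 50: 67.7 dB, -8.3°; ω = 1308: 60.5 dB, -12.2°

At s = jω = j50:
zero (s+500): 500 + j50 → |·| = √(500²+50²) = √252500 ≈ 502.49, ∠ = arctan(50/500) ≈ 5.71°
pole (s+200): 200 + j50 → |·| = √(200²+50²) = √42500 ≈ 206.16, ∠ = arctan(50/200) ≈ 14.04°
|H| = 1000 · 502.49 / 206.16 ≈ 2437.4
Gain = 20 log₁₀(2437.4) ≈ 67.74 dB
∠H = 5.71° − 14.04° = -8.33°

At s = jω = j1308:
zero (s+500): 500 + j1308 → |·| = √(500²+1308²) = √1960864 ≈ 1400.3, ∠ = arctan(1308/500) ≈ 69.08°
pole (s+200): 200 + j1308 → |·| = √(200²+1308²) = √1750864 ≈ 1323.2, ∠ = arctan(1308/200) ≈ 81.31°
|H| = 1000 · 1400.3 / 1323.2 ≈ 1058.3
Gain = 20 log₁₀(1058.3) ≈ 60.49 dB
∠H = 69.08° − 81.31° = -12.23°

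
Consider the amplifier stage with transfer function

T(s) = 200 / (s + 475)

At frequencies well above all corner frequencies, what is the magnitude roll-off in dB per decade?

Each pole contributes −20 dB/decade at high frequency; each zero contributes +20 dB/decade.
Net: 0 zero(s) − 1 pole(s) → -20 dB/decade.

-20 dB/decade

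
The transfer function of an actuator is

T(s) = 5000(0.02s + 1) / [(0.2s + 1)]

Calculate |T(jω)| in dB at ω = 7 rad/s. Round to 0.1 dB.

At ω = 7 rad/s:
zero (1 + j7·0.02) = 1 + j0.14 → |·| ≈ 1.0098, ∠ ≈ 7.97°
pole (1 + j7·0.2) = 1 + j1.4 → |·| ≈ 1.7205, ∠ ≈ 54.46°
|T| = 5000 · 1.0098 / (1.7205) ≈ 2934.6
Gain = 20 log₁₀(2934.6) ≈ 69.35 dB

69.4 dB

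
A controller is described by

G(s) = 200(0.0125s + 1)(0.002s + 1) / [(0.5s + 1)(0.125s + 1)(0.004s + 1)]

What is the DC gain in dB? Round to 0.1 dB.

G(0) = 200 · 1 / 1 = 200
20 log₁₀(200) ≈ 46.02 dB

46.0 dB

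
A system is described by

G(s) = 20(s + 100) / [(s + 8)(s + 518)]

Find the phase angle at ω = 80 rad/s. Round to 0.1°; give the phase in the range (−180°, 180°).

At s = jω = j80:
zero (s+100): 100 + j80 → |·| = √(100²+80²) = √16400 ≈ 128.06, ∠ = arctan(80/100) ≈ 38.66°
pole (s+8): 8 + j80 → |·| = √(8²+80²) = √6464 ≈ 80.399, ∠ = arctan(80/8) ≈ 84.29°
pole (s+518): 518 + j80 → |·| = √(518²+80²) = √274724 ≈ 524.14, ∠ = arctan(80/518) ≈ 8.78°
∠G = 38.66° − 93.07° = -54.41°

-54.4°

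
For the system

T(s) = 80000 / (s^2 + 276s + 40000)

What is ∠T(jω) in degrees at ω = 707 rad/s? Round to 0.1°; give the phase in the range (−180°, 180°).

-157.0°

At s = jω = j707:
quadratic: (j707)² + 276·j707 + 40000 = -459849 + j195132 → |·| ≈ 4.9954e+05, ∠ ≈ 157.01°
∠T = 0.00° − 157.01° = -157.01°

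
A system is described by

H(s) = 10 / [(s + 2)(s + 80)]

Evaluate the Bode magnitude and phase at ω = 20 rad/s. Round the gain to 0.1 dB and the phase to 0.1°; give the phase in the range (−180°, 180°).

At s = jω = j20:
pole (s+2): 2 + j20 → |·| = √(2²+20²) = √404 ≈ 20.1, ∠ = arctan(20/2) ≈ 84.29°
pole (s+80): 80 + j20 → |·| = √(80²+20²) = √6800 ≈ 82.462, ∠ = arctan(20/80) ≈ 14.04°
|H| = 10 / 1657.5 ≈ 0.0060332
Gain = 20 log₁₀(0.0060332) ≈ -44.39 dB
∠H = 0.00° − 98.33° = -98.33°

-44.4 dB, -98.3°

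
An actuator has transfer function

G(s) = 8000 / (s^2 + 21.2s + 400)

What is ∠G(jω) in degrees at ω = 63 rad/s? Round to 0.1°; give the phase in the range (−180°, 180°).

-159.5°

At s = jω = j63:
quadratic: (j63)² + 21.2·j63 + 400 = -3569 + j1335.6 → |·| ≈ 3810.7, ∠ ≈ 159.48°
∠G = 0.00° − 159.48° = -159.48°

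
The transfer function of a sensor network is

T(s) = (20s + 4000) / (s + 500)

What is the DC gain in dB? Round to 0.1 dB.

T(0) = 4000 / 500 = 8
20 log₁₀(8) ≈ 18.06 dB

18.1 dB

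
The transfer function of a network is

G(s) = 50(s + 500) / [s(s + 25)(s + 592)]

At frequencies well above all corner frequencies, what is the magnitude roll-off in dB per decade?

-40 dB/decade

Each pole contributes −20 dB/decade at high frequency; each zero contributes +20 dB/decade.
Net: 1 zero(s) − 3 pole(s) → -40 dB/decade.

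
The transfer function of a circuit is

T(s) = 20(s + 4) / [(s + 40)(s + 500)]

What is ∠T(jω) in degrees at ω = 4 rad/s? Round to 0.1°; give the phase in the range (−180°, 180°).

At s = jω = j4:
zero (s+4): 4 + j4 → |·| = √(4²+4²) = √32 ≈ 5.6569, ∠ = arctan(4/4) ≈ 45.00°
pole (s+40): 40 + j4 → |·| = √(40²+4²) = √1616 ≈ 40.2, ∠ = arctan(4/40) ≈ 5.71°
pole (s+500): 500 + j4 → |·| = √(500²+4²) = √250016 ≈ 500.02, ∠ = arctan(4/500) ≈ 0.46°
∠T = 45.00° − 6.17° = 38.83°

38.8°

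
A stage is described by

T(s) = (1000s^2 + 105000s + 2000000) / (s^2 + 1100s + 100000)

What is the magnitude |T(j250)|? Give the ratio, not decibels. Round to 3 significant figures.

Substitute s = j250:
Numerator: 1000(j250)^2 + 105000(j250) + 2000000 = -60500000 + j26250000
Denominator: (j250)^2 + 1100(j250) + 100000 = 37500 + j275000
|N| = √(60500000² + 26250000²) ≈ 6.5949e+07, ∠N ≈ 156.54°
|D| = √(37500² + 275000²) ≈ 2.7755e+05, ∠D ≈ 82.23°
|T| = 6.5949e+07 / 2.7755e+05 ≈ 237.61

238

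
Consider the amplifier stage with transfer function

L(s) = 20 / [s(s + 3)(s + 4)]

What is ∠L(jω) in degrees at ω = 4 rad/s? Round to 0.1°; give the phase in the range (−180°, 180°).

At s = jω = j4:
pole (s+3): 3 + j4 → |·| = √(3²+4²) = √25 ≈ 5, ∠ = arctan(4/3) ≈ 53.13°
pole (s+4): 4 + j4 → |·| = √(4²+4²) = √32 ≈ 5.6569, ∠ = arctan(4/4) ≈ 45.00°
pole at origin: |s| = 4, ∠ = 90.00° (in denominator)
∠L = 0.00° − 188.13° = -188.13° ≡ 171.87° (principal value)

171.9°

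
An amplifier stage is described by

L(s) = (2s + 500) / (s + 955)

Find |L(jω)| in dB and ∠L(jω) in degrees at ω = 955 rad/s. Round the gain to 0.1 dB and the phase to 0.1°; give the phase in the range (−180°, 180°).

3.3 dB, 30.3°

Substitute s = j955:
Numerator: 2(j955) + 500 = 500 + j1910
Denominator: (j955) + 955 = 955 + j955
|N| = √(500² + 1910²) ≈ 1974.4, ∠N ≈ 75.33°
|D| = √(955² + 955²) ≈ 1350.6, ∠D ≈ 45.00°
|L| = 1974.4 / 1350.6 ≈ 1.4619
Gain = 20 log₁₀(1.4619) ≈ 3.30 dB
∠L = 75.33° − 45.00° = 30.33°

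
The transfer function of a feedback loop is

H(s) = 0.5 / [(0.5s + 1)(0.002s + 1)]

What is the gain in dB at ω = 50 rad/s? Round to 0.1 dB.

-34.0 dB

At ω = 50 rad/s:
pole (1 + j50·0.5) = 1 + j25 → |·| ≈ 25.02, ∠ ≈ 87.71°
pole (1 + j50·0.002) = 1 + j0.1 → |·| ≈ 1.005, ∠ ≈ 5.71°
|H| = 0.5 · 1 / (25.02 · 1.005) ≈ 0.019885
Gain = 20 log₁₀(0.019885) ≈ -34.03 dB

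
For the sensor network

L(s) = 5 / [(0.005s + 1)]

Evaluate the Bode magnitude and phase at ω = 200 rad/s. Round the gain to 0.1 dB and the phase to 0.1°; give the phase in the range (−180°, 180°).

11.0 dB, -45.0°

At ω = 200 rad/s:
pole (1 + j200·0.005) = 1 + j1 → |·| ≈ 1.4142, ∠ ≈ 45.00°
|L| = 5 · 1 / (1.4142) ≈ 3.5356
Gain = 20 log₁₀(3.5356) ≈ 10.97 dB
∠L = (0°) − (45.00°) = -45.00°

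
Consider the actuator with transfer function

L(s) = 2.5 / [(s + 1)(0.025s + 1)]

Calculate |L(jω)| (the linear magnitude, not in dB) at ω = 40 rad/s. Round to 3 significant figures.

At ω = 40 rad/s:
pole (1 + j40·1) = 1 + j40 → |·| ≈ 40.012, ∠ ≈ 88.57°
pole (1 + j40·0.025) = 1 + j1 → |·| ≈ 1.4142, ∠ ≈ 45.00°
|L| = 2.5 · 1 / (40.012 · 1.4142) ≈ 0.044181

0.0442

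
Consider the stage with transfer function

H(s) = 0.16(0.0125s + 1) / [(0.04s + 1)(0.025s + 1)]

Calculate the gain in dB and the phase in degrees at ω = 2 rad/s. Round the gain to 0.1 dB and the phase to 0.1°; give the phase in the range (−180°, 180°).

At ω = 2 rad/s:
zero (1 + j2·0.0125) = 1 + j0.025 → |·| ≈ 1.0003, ∠ ≈ 1.43°
pole (1 + j2·0.04) = 1 + j0.08 → |·| ≈ 1.0032, ∠ ≈ 4.57°
pole (1 + j2·0.025) = 1 + j0.05 → |·| ≈ 1.0012, ∠ ≈ 2.86°
|H| = 0.16 · 1.0003 / (1.0032 · 1.0012) ≈ 0.15935
Gain = 20 log₁₀(0.15935) ≈ -15.95 dB
∠H = (1.43°) − (4.57° + 2.86°) = -6.00°

-16.0 dB, -6.0°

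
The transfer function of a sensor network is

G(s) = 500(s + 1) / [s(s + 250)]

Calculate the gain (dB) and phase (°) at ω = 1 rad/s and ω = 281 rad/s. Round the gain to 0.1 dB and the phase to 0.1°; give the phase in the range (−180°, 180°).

ω = 1: 9.0 dB, -45.2°; ω = 281: 2.5 dB, -48.5°

At s = jω = j1:
zero (s+1): 1 + j1 → |·| = √(1²+1²) = √2 ≈ 1.4142, ∠ = arctan(1/1) ≈ 45.00°
pole (s+250): 250 + j1 → |·| = √(250²+1²) = √62501 ≈ 250, ∠ = arctan(1/250) ≈ 0.23°
pole at origin: |s| = 1, ∠ = 90.00° (in denominator)
|G| = 500 · 1.4142 / 250 ≈ 2.8284
Gain = 20 log₁₀(2.8284) ≈ 9.03 dB
∠G = 45.00° − 90.23° = -45.23°

At s = jω = j281:
zero (s+1): 1 + j281 → |·| = √(1²+281²) = √78962 ≈ 281, ∠ = arctan(281/1) ≈ 89.80°
pole (s+250): 250 + j281 → |·| = √(250²+281²) = √141461 ≈ 376.11, ∠ = arctan(281/250) ≈ 48.34°
pole at origin: |s| = 281, ∠ = 90.00° (in denominator)
|G| = 500 · 281 / 1.0569e+05 ≈ 1.3294
Gain = 20 log₁₀(1.3294) ≈ 2.47 dB
∠G = 89.80° − 138.34° = -48.54°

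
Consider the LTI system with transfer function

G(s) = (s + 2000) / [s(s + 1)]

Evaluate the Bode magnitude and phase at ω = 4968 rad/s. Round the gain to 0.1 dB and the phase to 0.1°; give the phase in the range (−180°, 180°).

At s = jω = j4968:
zero (s+2000): 2000 + j4968 → |·| = √(2000²+4968²) = √28681024 ≈ 5355.5, ∠ = arctan(4968/2000) ≈ 68.07°
pole (s+1): 1 + j4968 → |·| = √(1²+4968²) = √24681025 ≈ 4968, ∠ = arctan(4968/1) ≈ 89.99°
pole at origin: |s| = 4968, ∠ = 90.00° (in denominator)
|G| = 1 · 5355.5 / 2.4681e+07 ≈ 0.00021699
Gain = 20 log₁₀(0.00021699) ≈ -73.27 dB
∠G = 68.07° − 179.99° = -111.92°

-73.3 dB, -111.9°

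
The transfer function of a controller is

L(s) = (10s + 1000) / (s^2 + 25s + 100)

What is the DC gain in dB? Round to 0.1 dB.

20.0 dB

L(0) = 1000 / 100 = 10
20 log₁₀(10) ≈ 20.00 dB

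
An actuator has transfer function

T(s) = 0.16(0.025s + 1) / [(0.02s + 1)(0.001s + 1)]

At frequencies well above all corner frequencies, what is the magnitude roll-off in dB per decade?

-20 dB/decade

Each pole contributes −20 dB/decade at high frequency; each zero contributes +20 dB/decade.
Net: 1 zero(s) − 2 pole(s) → -20 dB/decade.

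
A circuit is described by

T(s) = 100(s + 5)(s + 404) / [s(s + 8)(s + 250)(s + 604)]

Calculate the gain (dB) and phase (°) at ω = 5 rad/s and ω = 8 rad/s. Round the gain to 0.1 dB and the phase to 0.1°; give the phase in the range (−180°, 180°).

At s = jω = j5:
zero (s+5): 5 + j5 → |·| = √(5²+5²) = √50 ≈ 7.0711, ∠ = arctan(5/5) ≈ 45.00°
zero (s+404): 404 + j5 → |·| = √(404²+5²) = √163241 ≈ 404.03, ∠ = arctan(5/404) ≈ 0.71°
pole (s+8): 8 + j5 → |·| = √(8²+5²) = √89 ≈ 9.434, ∠ = arctan(5/8) ≈ 32.01°
pole (s+250): 250 + j5 → |·| = √(250²+5²) = √62525 ≈ 250.05, ∠ = arctan(5/250) ≈ 1.15°
pole (s+604): 604 + j5 → |·| = √(604²+5²) = √364841 ≈ 604.02, ∠ = arctan(5/604) ≈ 0.47°
pole at origin: |s| = 5, ∠ = 90.00° (in denominator)
|T| = 100 · 2856.9 / 7.1243e+06 ≈ 0.040101
Gain = 20 log₁₀(0.040101) ≈ -27.94 dB
∠T = 45.71° − 123.63° = -77.92°

At s = jω = j8:
zero (s+5): 5 + j8 → |·| = √(5²+8²) = √89 ≈ 9.434, ∠ = arctan(8/5) ≈ 57.99°
zero (s+404): 404 + j8 → |·| = √(404²+8²) = √163280 ≈ 404.08, ∠ = arctan(8/404) ≈ 1.13°
pole (s+8): 8 + j8 → |·| = √(8²+8²) = √128 ≈ 11.314, ∠ = arctan(8/8) ≈ 45.00°
pole (s+250): 250 + j8 → |·| = √(250²+8²) = √62564 ≈ 250.13, ∠ = arctan(8/250) ≈ 1.83°
pole (s+604): 604 + j8 → |·| = √(604²+8²) = √364880 ≈ 604.05, ∠ = arctan(8/604) ≈ 0.76°
pole at origin: |s| = 8, ∠ = 90.00° (in denominator)
|T| = 100 · 3812.1 / 1.3676e+07 ≈ 0.027874
Gain = 20 log₁₀(0.027874) ≈ -31.10 dB
∠T = 59.12° − 137.59° = -78.47°

ω = 5: -27.9 dB, -77.9°; ω = 8: -31.1 dB, -78.5°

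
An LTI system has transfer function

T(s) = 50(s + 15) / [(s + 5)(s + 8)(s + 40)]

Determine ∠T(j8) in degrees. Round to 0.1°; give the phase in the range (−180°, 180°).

-86.2°

At s = jω = j8:
zero (s+15): 15 + j8 → |·| = √(15²+8²) = √289 ≈ 17, ∠ = arctan(8/15) ≈ 28.07°
pole (s+5): 5 + j8 → |·| = √(5²+8²) = √89 ≈ 9.434, ∠ = arctan(8/5) ≈ 57.99°
pole (s+8): 8 + j8 → |·| = √(8²+8²) = √128 ≈ 11.314, ∠ = arctan(8/8) ≈ 45.00°
pole (s+40): 40 + j8 → |·| = √(40²+8²) = √1664 ≈ 40.792, ∠ = arctan(8/40) ≈ 11.31°
∠T = 28.07° − 114.30° = -86.23°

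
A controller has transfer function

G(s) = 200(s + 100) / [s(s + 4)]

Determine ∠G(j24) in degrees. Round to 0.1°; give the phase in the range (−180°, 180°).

-157.0°

At s = jω = j24:
zero (s+100): 100 + j24 → |·| = √(100²+24²) = √10576 ≈ 102.84, ∠ = arctan(24/100) ≈ 13.50°
pole (s+4): 4 + j24 → |·| = √(4²+24²) = √592 ≈ 24.331, ∠ = arctan(24/4) ≈ 80.54°
pole at origin: |s| = 24, ∠ = 90.00° (in denominator)
∠G = 13.50° − 170.54° = -157.04°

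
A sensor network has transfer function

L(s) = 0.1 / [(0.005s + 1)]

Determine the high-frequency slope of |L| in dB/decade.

Each pole contributes −20 dB/decade at high frequency; each zero contributes +20 dB/decade.
Net: 0 zero(s) − 1 pole(s) → -20 dB/decade.

-20 dB/decade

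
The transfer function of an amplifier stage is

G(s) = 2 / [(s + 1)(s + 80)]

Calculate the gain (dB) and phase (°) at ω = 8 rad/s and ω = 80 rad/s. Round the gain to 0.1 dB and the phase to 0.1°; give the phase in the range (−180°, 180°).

At s = jω = j8:
pole (s+1): 1 + j8 → |·| = √(1²+8²) = √65 ≈ 8.0623, ∠ = arctan(8/1) ≈ 82.87°
pole (s+80): 80 + j8 → |·| = √(80²+8²) = √6464 ≈ 80.399, ∠ = arctan(8/80) ≈ 5.71°
|G| = 2 / 648.2 ≈ 0.0030855
Gain = 20 log₁₀(0.0030855) ≈ -50.21 dB
∠G = 0.00° − 88.58° = -88.58°

At s = jω = j80:
pole (s+1): 1 + j80 → |·| = √(1²+80²) = √6401 ≈ 80.006, ∠ = arctan(80/1) ≈ 89.28°
pole (s+80): 80 + j80 → |·| = √(80²+80²) = √12800 ≈ 113.14, ∠ = arctan(80/80) ≈ 45.00°
|G| = 2 / 9051.9 ≈ 0.00022095
Gain = 20 log₁₀(0.00022095) ≈ -73.11 dB
∠G = 0.00° − 134.28° = -134.28°

ω = 8: -50.2 dB, -88.6°; ω = 80: -73.1 dB, -134.3°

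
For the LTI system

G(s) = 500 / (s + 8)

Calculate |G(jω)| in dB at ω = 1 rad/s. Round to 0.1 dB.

35.9 dB

Substitute s = j1:
Numerator: 500 = 500 + j0
Denominator: (j1) + 8 = 8 + j1
|N| = √(500² + 0²) ≈ 500, ∠N ≈ 0.00°
|D| = √(8² + 1²) ≈ 8.0623, ∠D ≈ 7.13°
|G| = 500 / 8.0623 ≈ 62.017
Gain = 20 log₁₀(62.017) ≈ 35.85 dB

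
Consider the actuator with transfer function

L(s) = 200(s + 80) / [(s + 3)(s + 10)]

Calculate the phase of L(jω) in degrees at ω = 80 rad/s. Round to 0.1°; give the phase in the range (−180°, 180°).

At s = jω = j80:
zero (s+80): 80 + j80 → |·| = √(80²+80²) = √12800 ≈ 113.14, ∠ = arctan(80/80) ≈ 45.00°
pole (s+3): 3 + j80 → |·| = √(3²+80²) = √6409 ≈ 80.056, ∠ = arctan(80/3) ≈ 87.85°
pole (s+10): 10 + j80 → |·| = √(10²+80²) = √6500 ≈ 80.623, ∠ = arctan(80/10) ≈ 82.87°
∠L = 45.00° − 170.72° = -125.72°

-125.7°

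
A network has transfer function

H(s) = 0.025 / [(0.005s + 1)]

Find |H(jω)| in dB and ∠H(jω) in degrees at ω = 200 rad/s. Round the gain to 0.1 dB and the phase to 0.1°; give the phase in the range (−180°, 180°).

At ω = 200 rad/s:
pole (1 + j200·0.005) = 1 + j1 → |·| ≈ 1.4142, ∠ ≈ 45.00°
|H| = 0.025 · 1 / (1.4142) ≈ 0.017678
Gain = 20 log₁₀(0.017678) ≈ -35.05 dB
∠H = (0°) − (45.00°) = -45.00°

-35.1 dB, -45.0°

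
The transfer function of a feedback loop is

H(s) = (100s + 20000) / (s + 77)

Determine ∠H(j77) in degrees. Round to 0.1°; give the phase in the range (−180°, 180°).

Substitute s = j77:
Numerator: 100(j77) + 20000 = 20000 + j7700
Denominator: (j77) + 77 = 77 + j77
|N| = √(20000² + 7700²) ≈ 21431, ∠N ≈ 21.06°
|D| = √(77² + 77²) ≈ 108.89, ∠D ≈ 45.00°
∠H = 21.06° − 45.00° = -23.94°

-23.9°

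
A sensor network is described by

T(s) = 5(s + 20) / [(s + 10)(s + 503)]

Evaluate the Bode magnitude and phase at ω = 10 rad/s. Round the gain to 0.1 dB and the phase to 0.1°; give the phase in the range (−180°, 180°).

-36.1 dB, -19.6°

At s = jω = j10:
zero (s+20): 20 + j10 → |·| = √(20²+10²) = √500 ≈ 22.361, ∠ = arctan(10/20) ≈ 26.57°
pole (s+10): 10 + j10 → |·| = √(10²+10²) = √200 ≈ 14.142, ∠ = arctan(10/10) ≈ 45.00°
pole (s+503): 503 + j10 → |·| = √(503²+10²) = √253109 ≈ 503.1, ∠ = arctan(10/503) ≈ 1.14°
|T| = 5 · 22.361 / 7114.8 ≈ 0.015714
Gain = 20 log₁₀(0.015714) ≈ -36.07 dB
∠T = 26.57° − 46.14° = -19.57°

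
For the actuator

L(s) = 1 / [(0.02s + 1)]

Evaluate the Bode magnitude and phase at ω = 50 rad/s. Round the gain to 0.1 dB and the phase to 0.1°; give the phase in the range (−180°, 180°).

-3.0 dB, -45.0°

At ω = 50 rad/s:
pole (1 + j50·0.02) = 1 + j1 → |·| ≈ 1.4142, ∠ ≈ 45.00°
|L| = 1 · 1 / (1.4142) ≈ 0.70711
Gain = 20 log₁₀(0.70711) ≈ -3.01 dB
∠L = (0°) − (45.00°) = -45.00°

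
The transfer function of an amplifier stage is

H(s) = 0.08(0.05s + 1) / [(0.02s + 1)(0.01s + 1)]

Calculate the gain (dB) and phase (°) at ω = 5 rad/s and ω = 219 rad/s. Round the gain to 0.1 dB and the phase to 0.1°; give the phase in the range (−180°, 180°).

ω = 5: -21.7 dB, 5.5°; ω = 219: -21.8 dB, -57.8°

At ω = 5 rad/s:
zero (1 + j5·0.05) = 1 + j0.25 → |·| ≈ 1.0308, ∠ ≈ 14.04°
pole (1 + j5·0.02) = 1 + j0.1 → |·| ≈ 1.005, ∠ ≈ 5.71°
pole (1 + j5·0.01) = 1 + j0.05 → |·| ≈ 1.0012, ∠ ≈ 2.86°
|H| = 0.08 · 1.0308 / (1.005 · 1.0012) ≈ 0.081955
Gain = 20 log₁₀(0.081955) ≈ -21.73 dB
∠H = (14.04°) − (5.71° + 2.86°) = 5.47°

At ω = 219 rad/s:
zero (1 + j219·0.05) = 1 + j10.95 → |·| ≈ 10.996, ∠ ≈ 84.78°
pole (1 + j219·0.02) = 1 + j4.38 → |·| ≈ 4.4927, ∠ ≈ 77.14°
pole (1 + j219·0.01) = 1 + j2.19 → |·| ≈ 2.4075, ∠ ≈ 65.46°
|H| = 0.08 · 10.996 / (4.4927 · 2.4075) ≈ 0.08133
Gain = 20 log₁₀(0.08133) ≈ -21.79 dB
∠H = (84.78°) − (77.14° + 65.46°) = -57.82°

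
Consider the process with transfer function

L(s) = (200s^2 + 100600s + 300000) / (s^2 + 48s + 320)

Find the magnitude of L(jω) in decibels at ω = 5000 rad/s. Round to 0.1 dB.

Substitute s = j5000:
Numerator: 200(j5000)^2 + 100600(j5000) + 300000 = -4999700000 + j503000000
Denominator: (j5000)^2 + 48(j5000) + 320 = -24999680 + j240000
|N| = √(4999700000² + 503000000²) ≈ 5.0249e+09, ∠N ≈ 174.26°
|D| = √(24999680² + 240000²) ≈ 2.5001e+07, ∠D ≈ 179.45°
|L| = 5.0249e+09 / 2.5001e+07 ≈ 200.99
Gain = 20 log₁₀(200.99) ≈ 46.06 dB

46.1 dB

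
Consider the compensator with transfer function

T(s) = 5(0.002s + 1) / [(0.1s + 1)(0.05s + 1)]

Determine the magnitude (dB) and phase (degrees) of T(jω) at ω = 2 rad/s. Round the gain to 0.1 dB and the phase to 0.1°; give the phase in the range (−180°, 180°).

At ω = 2 rad/s:
zero (1 + j2·0.002) = 1 + j0.004 → |·| ≈ 1, ∠ ≈ 0.23°
pole (1 + j2·0.1) = 1 + j0.2 → |·| ≈ 1.0198, ∠ ≈ 11.31°
pole (1 + j2·0.05) = 1 + j0.1 → |·| ≈ 1.005, ∠ ≈ 5.71°
|T| = 5 · 1 / (1.0198 · 1.005) ≈ 4.8785
Gain = 20 log₁₀(4.8785) ≈ 13.77 dB
∠T = (0.23°) − (11.31° + 5.71°) = -16.79°

13.8 dB, -16.8°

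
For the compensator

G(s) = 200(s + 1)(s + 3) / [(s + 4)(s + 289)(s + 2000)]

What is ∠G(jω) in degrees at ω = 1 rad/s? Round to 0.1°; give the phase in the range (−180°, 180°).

49.2°

At s = jω = j1:
zero (s+1): 1 + j1 → |·| = √(1²+1²) = √2 ≈ 1.4142, ∠ = arctan(1/1) ≈ 45.00°
zero (s+3): 3 + j1 → |·| = √(3²+1²) = √10 ≈ 3.1623, ∠ = arctan(1/3) ≈ 18.43°
pole (s+4): 4 + j1 → |·| = √(4²+1²) = √17 ≈ 4.1231, ∠ = arctan(1/4) ≈ 14.04°
pole (s+289): 289 + j1 → |·| = √(289²+1²) = √83522 ≈ 289, ∠ = arctan(1/289) ≈ 0.20°
pole (s+2000): 2000 + j1 → |·| = √(2000²+1²) = √4000001 ≈ 2000, ∠ = arctan(1/2000) ≈ 0.03°
∠G = 63.43° − 14.27° = 49.16°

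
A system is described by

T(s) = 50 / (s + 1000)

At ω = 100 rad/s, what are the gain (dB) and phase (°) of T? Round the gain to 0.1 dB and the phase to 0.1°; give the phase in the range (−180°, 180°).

-26.1 dB, -5.7°

Substitute s = j100:
Numerator: 50 = 50 + j0
Denominator: (j100) + 1000 = 1000 + j100
|N| = √(50² + 0²) ≈ 50, ∠N ≈ 0.00°
|D| = √(1000² + 100²) ≈ 1005, ∠D ≈ 5.71°
|T| = 50 / 1005 ≈ 0.049751
Gain = 20 log₁₀(0.049751) ≈ -26.06 dB
∠T = 0.00° − 5.71° = -5.71°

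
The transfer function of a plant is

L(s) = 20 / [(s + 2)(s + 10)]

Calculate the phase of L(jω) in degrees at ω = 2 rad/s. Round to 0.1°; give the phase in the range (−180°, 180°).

At s = jω = j2:
pole (s+2): 2 + j2 → |·| = √(2²+2²) = √8 ≈ 2.8284, ∠ = arctan(2/2) ≈ 45.00°
pole (s+10): 10 + j2 → |·| = √(10²+2²) = √104 ≈ 10.198, ∠ = arctan(2/10) ≈ 11.31°
∠L = 0.00° − 56.31° = -56.31°

-56.3°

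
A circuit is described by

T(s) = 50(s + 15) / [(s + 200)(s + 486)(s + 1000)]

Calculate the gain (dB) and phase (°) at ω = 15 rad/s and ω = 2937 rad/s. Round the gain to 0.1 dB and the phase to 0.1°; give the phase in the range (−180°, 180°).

ω = 15: -99.3 dB, 38.1°; ω = 2937: -105.4 dB, -148.2°

At s = jω = j15:
zero (s+15): 15 + j15 → |·| = √(15²+15²) = √450 ≈ 21.213, ∠ = arctan(15/15) ≈ 45.00°
pole (s+200): 200 + j15 → |·| = √(200²+15²) = √40225 ≈ 200.56, ∠ = arctan(15/200) ≈ 4.29°
pole (s+486): 486 + j15 → |·| = √(486²+15²) = √236421 ≈ 486.23, ∠ = arctan(15/486) ≈ 1.77°
pole (s+1000): 1000 + j15 → |·| = √(1000²+15²) = √1000225 ≈ 1000.1, ∠ = arctan(15/1000) ≈ 0.86°
|T| = 50 · 21.213 / 9.7528e+07 ≈ 1.0875e-05
Gain = 20 log₁₀(1.0875e-05) ≈ -99.27 dB
∠T = 45.00° − 6.92° = 38.08°

At s = jω = j2937:
zero (s+15): 15 + j2937 → |·| = √(15²+2937²) = √8626194 ≈ 2937, ∠ = arctan(2937/15) ≈ 89.71°
pole (s+200): 200 + j2937 → |·| = √(200²+2937²) = √8665969 ≈ 2943.8, ∠ = arctan(2937/200) ≈ 86.10°
pole (s+486): 486 + j2937 → |·| = √(486²+2937²) = √8862165 ≈ 2976.9, ∠ = arctan(2937/486) ≈ 80.60°
pole (s+1000): 1000 + j2937 → |·| = √(1000²+2937²) = √9625969 ≈ 3102.6, ∠ = arctan(2937/1000) ≈ 71.20°
|T| = 50 · 2937 / 2.7189e+10 ≈ 5.4011e-06
Gain = 20 log₁₀(5.4011e-06) ≈ -105.35 dB
∠T = 89.71° − 237.90° = -148.19°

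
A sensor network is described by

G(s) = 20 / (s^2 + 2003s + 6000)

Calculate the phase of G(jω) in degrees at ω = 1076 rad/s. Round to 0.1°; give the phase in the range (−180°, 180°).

-118.1°

Substitute s = j1076:
Numerator: 20 = 20 + j0
Denominator: (j1076)^2 + 2003(j1076) + 6000 = -1151776 + j2155228
|N| = √(20² + 0²) ≈ 20, ∠N ≈ 0.00°
|D| = √(1151776² + 2155228²) ≈ 2.4437e+06, ∠D ≈ 118.12°
∠G = 0.00° − 118.12° = -118.12°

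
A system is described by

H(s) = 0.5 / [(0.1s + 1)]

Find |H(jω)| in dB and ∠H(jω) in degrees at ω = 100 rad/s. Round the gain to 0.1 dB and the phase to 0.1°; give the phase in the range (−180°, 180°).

-26.1 dB, -84.3°

At ω = 100 rad/s:
pole (1 + j100·0.1) = 1 + j10 → |·| ≈ 10.05, ∠ ≈ 84.29°
|H| = 0.5 · 1 / (10.05) ≈ 0.049751
Gain = 20 log₁₀(0.049751) ≈ -26.06 dB
∠H = (0°) − (84.29°) = -84.29°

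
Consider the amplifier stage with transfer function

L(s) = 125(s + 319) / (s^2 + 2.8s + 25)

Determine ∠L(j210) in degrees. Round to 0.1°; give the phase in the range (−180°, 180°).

At s = jω = j210:
zero (s+319): 319 + j210 → |·| = √(319²+210²) = √145861 ≈ 381.92, ∠ = arctan(210/319) ≈ 33.36°
quadratic: (j210)² + 2.8·j210 + 25 = -44075 + j588 → |·| ≈ 44079, ∠ ≈ 179.24°
∠L = 33.36° − 179.24° = -145.88°

-145.9°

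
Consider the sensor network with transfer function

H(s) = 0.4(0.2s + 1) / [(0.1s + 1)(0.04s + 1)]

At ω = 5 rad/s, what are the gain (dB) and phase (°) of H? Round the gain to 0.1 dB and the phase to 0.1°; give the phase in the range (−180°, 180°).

-6.1 dB, 7.1°

At ω = 5 rad/s:
zero (1 + j5·0.2) = 1 + j1 → |·| ≈ 1.4142, ∠ ≈ 45.00°
pole (1 + j5·0.1) = 1 + j0.5 → |·| ≈ 1.118, ∠ ≈ 26.57°
pole (1 + j5·0.04) = 1 + j0.2 → |·| ≈ 1.0198, ∠ ≈ 11.31°
|H| = 0.4 · 1.4142 / (1.118 · 1.0198) ≈ 0.49615
Gain = 20 log₁₀(0.49615) ≈ -6.09 dB
∠H = (45.00°) − (26.57° + 11.31°) = 7.12°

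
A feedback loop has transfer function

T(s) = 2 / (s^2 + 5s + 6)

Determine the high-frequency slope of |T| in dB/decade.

-40 dB/decade

Each pole contributes −20 dB/decade at high frequency; each zero contributes +20 dB/decade.
Net: 0 zero(s) − 2 pole(s) → -40 dB/decade.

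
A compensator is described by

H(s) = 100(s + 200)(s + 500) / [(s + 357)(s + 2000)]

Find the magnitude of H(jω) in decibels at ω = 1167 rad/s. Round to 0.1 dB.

34.5 dB

At s = jω = j1167:
zero (s+200): 200 + j1167 → |·| = √(200²+1167²) = √1401889 ≈ 1184, ∠ = arctan(1167/200) ≈ 80.28°
zero (s+500): 500 + j1167 → |·| = √(500²+1167²) = √1611889 ≈ 1269.6, ∠ = arctan(1167/500) ≈ 66.81°
pole (s+357): 357 + j1167 → |·| = √(357²+1167²) = √1489338 ≈ 1220.4, ∠ = arctan(1167/357) ≈ 72.99°
pole (s+2000): 2000 + j1167 → |·| = √(2000²+1167²) = √5361889 ≈ 2315.6, ∠ = arctan(1167/2000) ≈ 30.26°
|H| = 100 · 1.5032e+06 / 2.826e+06 ≈ 53.192
Gain = 20 log₁₀(53.192) ≈ 34.52 dB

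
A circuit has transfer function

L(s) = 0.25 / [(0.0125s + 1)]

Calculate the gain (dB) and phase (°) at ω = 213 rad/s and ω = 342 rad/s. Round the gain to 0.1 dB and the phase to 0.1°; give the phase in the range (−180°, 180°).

ω = 213: -21.1 dB, -69.4°; ω = 342: -24.9 dB, -76.8°

At ω = 213 rad/s:
pole (1 + j213·0.0125) = 1 + j2.6625 → |·| ≈ 2.8441, ∠ ≈ 69.41°
|L| = 0.25 · 1 / (2.8441) ≈ 0.087901
Gain = 20 log₁₀(0.087901) ≈ -21.12 dB
∠L = (0°) − (69.41°) = -69.41°

At ω = 342 rad/s:
pole (1 + j342·0.0125) = 1 + j4.275 → |·| ≈ 4.3904, ∠ ≈ 76.83°
|L| = 0.25 · 1 / (4.3904) ≈ 0.056942
Gain = 20 log₁₀(0.056942) ≈ -24.89 dB
∠L = (0°) − (76.83°) = -76.83°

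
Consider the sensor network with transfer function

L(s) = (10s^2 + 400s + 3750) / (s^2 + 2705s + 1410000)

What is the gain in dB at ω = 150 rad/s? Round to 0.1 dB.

-16.0 dB

Substitute s = j150:
Numerator: 10(j150)^2 + 400(j150) + 3750 = -221250 + j60000
Denominator: (j150)^2 + 2705(j150) + 1410000 = 1387500 + j405750
|N| = √(221250² + 60000²) ≈ 2.2924e+05, ∠N ≈ 164.83°
|D| = √(1387500² + 405750²) ≈ 1.4456e+06, ∠D ≈ 16.30°
|L| = 2.2924e+05 / 1.4456e+06 ≈ 0.15858
Gain = 20 log₁₀(0.15858) ≈ -16.00 dB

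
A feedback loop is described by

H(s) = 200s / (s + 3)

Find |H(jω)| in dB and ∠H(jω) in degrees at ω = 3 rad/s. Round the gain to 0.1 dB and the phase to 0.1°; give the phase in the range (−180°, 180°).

At s = jω = j3:
zero at origin: s = j3 → |·| = 3, ∠ = 90.00°
pole (s+3): 3 + j3 → |·| = √(3²+3²) = √18 ≈ 4.2426, ∠ = arctan(3/3) ≈ 45.00°
|H| = 200 · 3 / 4.2426 ≈ 141.42
Gain = 20 log₁₀(141.42) ≈ 43.01 dB
∠H = 90.00° − 45.00° = 45.00°

43.0 dB, 45.0°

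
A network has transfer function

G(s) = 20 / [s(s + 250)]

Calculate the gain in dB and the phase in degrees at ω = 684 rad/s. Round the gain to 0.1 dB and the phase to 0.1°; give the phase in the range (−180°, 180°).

At s = jω = j684:
pole (s+250): 250 + j684 → |·| = √(250²+684²) = √530356 ≈ 728.26, ∠ = arctan(684/250) ≈ 69.92°
pole at origin: |s| = 684, ∠ = 90.00° (in denominator)
|G| = 20 / 4.9813e+05 ≈ 4.015e-05
Gain = 20 log₁₀(4.015e-05) ≈ -87.93 dB
∠G = 0.00° − 159.92° = -159.92°

-87.9 dB, -159.9°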